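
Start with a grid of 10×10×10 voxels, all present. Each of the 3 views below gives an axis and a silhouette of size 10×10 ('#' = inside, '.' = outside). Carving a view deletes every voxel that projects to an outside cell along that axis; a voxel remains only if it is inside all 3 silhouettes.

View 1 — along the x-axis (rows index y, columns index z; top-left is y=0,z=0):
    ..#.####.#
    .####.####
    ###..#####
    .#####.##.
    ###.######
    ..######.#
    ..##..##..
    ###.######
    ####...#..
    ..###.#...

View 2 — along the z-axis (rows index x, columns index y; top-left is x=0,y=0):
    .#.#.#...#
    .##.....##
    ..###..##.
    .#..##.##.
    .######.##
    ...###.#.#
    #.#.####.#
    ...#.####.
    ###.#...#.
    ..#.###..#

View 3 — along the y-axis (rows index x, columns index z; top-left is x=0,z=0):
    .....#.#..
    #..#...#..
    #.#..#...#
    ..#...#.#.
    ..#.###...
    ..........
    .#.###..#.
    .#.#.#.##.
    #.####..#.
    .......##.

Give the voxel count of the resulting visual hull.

start: 10×10×10 = 1000 voxels
after view 1 [x-axis, 67 of 100 cells solid] → remaining = 670
after view 2 [z-axis, 53 of 100 cells solid] → remaining = 362
after view 3 [y-axis, 34 of 100 cells solid] → remaining = 125

125 voxels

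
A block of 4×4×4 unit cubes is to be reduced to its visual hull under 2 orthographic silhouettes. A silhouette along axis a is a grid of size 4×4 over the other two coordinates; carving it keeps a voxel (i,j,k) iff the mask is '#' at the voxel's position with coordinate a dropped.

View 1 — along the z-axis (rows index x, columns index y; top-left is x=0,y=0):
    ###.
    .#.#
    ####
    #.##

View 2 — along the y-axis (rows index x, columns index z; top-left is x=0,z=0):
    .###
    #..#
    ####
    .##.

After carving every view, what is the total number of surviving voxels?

voxel count = 35

before carving: 64 voxels (4×4×4)
after view 1 [z-axis, 12 of 16 cells solid] → remaining = 48
after view 2 [y-axis, 11 of 16 cells solid] → remaining = 35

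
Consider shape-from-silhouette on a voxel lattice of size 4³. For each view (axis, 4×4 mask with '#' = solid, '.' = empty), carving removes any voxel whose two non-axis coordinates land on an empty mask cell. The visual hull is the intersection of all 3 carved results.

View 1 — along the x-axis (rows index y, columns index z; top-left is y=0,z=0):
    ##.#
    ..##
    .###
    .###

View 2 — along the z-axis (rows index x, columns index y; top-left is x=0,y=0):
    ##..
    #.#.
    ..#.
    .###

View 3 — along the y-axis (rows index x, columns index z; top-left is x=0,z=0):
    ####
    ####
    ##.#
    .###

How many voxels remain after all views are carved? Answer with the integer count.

voxel count = 21

full grid |V| = 64
step 1: project along x, AND mask (11/16) → |grid| = 44
step 2: project along z, AND mask (8/16) → |grid| = 22
step 3: project along y, AND mask (14/16) → |grid| = 21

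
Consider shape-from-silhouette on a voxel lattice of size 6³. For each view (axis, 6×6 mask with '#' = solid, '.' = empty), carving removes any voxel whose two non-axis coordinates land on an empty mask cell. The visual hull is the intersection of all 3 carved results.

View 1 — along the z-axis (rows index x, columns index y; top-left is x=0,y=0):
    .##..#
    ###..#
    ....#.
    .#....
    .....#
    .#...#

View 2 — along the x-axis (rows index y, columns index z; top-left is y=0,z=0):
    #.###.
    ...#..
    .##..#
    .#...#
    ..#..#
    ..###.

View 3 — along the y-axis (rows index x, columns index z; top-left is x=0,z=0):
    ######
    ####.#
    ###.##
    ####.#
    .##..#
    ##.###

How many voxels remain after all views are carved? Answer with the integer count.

remaining voxels: 23

start: 6×6×6 = 216 voxels
step 1: project along z, AND mask (12/36) → |grid| = 72
step 2: project along x, AND mask (15/36) → |grid| = 28
step 3: project along y, AND mask (29/36) → |grid| = 23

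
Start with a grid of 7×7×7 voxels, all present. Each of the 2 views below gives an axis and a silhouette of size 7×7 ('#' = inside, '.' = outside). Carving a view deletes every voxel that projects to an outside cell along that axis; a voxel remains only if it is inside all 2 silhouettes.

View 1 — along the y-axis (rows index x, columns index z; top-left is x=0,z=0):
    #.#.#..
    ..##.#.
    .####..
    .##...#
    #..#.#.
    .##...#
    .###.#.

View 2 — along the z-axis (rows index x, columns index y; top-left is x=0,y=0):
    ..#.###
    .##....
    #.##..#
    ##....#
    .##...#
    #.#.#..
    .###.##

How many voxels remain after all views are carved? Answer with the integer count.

start: 7×7×7 = 343 voxels
step 1: project along y, AND mask (23/49) → |grid| = 161
step 2: project along z, AND mask (24/49) → |grid| = 81

remaining voxels: 81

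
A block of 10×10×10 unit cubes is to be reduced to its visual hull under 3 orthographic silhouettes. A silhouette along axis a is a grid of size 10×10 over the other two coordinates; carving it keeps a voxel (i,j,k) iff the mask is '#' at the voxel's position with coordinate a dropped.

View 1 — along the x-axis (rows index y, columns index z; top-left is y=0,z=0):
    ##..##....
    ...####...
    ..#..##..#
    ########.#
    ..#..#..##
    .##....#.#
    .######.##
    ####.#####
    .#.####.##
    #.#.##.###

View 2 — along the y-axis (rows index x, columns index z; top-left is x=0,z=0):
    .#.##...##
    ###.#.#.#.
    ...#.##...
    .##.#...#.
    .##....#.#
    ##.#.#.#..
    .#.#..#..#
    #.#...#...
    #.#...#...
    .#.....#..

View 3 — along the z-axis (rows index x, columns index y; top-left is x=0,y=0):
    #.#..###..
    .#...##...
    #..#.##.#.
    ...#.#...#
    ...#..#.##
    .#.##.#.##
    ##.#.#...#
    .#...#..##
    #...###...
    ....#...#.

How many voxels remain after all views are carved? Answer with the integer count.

initial block: 10^3 = 1000
step 1: project along x, AND mask (60/100) → |grid| = 600
step 2: project along y, AND mask (39/100) → |grid| = 230
step 3: project along z, AND mask (41/100) → |grid| = 91

|visual hull| = 91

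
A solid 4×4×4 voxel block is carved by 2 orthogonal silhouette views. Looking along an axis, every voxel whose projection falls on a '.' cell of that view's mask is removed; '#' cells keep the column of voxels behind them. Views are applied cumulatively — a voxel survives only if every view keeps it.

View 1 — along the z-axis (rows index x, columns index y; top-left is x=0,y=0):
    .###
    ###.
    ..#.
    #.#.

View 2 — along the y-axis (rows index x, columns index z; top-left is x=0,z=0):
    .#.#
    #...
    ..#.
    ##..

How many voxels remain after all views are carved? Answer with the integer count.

before carving: 64 voxels (4×4×4)
step 1: project along z, AND mask (9/16) → |grid| = 36
step 2: project along y, AND mask (6/16) → |grid| = 14

voxel count = 14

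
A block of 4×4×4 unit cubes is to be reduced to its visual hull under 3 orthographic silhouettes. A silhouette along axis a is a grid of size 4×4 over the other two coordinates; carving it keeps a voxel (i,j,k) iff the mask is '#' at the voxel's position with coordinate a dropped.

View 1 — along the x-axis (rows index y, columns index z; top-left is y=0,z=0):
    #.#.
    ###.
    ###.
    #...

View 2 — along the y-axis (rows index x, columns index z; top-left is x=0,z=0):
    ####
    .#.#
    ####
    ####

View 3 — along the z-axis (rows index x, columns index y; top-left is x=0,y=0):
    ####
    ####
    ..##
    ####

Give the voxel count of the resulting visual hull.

24 voxels

initial block: 4^3 = 64
V1 x: intersect with YZ mask (9 set) -- 36 left
V2 y: intersect with XZ mask (14 set) -- 29 left
V3 z: intersect with XY mask (14 set) -- 24 left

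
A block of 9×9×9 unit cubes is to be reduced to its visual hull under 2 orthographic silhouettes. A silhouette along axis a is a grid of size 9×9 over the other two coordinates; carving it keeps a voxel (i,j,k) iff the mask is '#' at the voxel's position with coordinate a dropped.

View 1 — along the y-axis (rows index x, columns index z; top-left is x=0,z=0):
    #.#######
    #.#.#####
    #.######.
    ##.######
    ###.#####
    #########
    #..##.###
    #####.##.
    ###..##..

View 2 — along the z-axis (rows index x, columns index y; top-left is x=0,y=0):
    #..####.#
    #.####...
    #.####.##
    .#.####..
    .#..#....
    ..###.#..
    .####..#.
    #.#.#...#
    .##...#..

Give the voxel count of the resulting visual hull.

voxel count = 297

before carving: 729 voxels (9×9×9)
[1] y-view keeps 65 columns → grid now 585
[2] z-view keeps 41 columns → grid now 297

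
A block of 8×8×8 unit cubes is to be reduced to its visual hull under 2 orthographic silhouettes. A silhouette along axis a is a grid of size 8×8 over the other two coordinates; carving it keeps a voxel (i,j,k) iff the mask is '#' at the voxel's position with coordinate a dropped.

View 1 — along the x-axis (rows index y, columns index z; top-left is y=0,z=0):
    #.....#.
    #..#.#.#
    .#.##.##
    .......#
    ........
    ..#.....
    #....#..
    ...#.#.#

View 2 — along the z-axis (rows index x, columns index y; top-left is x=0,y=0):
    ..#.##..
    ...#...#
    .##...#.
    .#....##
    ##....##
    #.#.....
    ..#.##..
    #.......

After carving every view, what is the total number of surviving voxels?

remaining voxels: 56

full grid |V| = 512
  1. axis=0 (YZ plane), |mask|=18  ⇒  voxels=144
  2. axis=2 (XY plane), |mask|=21  ⇒  voxels=56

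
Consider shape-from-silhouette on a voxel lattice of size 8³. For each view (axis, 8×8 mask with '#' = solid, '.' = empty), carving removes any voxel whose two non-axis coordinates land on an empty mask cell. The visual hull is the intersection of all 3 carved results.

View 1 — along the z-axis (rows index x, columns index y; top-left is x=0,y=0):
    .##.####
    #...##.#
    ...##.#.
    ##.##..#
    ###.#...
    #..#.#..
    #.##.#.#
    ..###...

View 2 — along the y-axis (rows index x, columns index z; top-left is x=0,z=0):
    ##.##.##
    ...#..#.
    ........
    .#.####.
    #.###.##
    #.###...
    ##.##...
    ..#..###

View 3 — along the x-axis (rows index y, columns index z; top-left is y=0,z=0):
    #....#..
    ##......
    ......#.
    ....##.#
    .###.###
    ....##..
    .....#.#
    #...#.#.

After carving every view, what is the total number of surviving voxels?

remaining voxels: 47

start: 8×8×8 = 512 voxels
[1] z-view keeps 33 columns → grid now 264
[2] y-view keeps 31 columns → grid now 137
[3] x-view keeps 21 columns → grid now 47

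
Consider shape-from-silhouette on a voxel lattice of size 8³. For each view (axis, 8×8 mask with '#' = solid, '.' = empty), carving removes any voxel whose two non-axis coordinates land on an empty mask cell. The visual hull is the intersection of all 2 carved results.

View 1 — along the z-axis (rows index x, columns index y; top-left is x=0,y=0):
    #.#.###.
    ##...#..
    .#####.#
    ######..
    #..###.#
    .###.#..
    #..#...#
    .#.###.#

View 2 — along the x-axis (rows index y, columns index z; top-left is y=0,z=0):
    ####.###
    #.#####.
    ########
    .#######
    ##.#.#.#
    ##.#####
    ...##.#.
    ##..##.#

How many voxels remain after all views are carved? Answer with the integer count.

before carving: 512 voxels (8×8×8)
step 1: project along z, AND mask (37/64) → |grid| = 296
step 2: project along x, AND mask (48/64) → |grid| = 236

|visual hull| = 236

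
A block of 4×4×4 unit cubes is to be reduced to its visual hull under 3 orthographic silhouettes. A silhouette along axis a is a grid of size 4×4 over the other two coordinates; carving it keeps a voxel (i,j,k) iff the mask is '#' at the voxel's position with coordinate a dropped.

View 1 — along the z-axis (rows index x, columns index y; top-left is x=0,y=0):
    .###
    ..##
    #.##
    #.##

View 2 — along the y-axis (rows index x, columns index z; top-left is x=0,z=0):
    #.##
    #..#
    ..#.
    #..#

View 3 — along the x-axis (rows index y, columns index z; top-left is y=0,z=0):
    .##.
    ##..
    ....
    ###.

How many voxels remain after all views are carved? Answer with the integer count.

initial block: 4^3 = 64
step 1: project along z, AND mask (11/16) → |grid| = 44
step 2: project along y, AND mask (8/16) → |grid| = 22
step 3: project along x, AND mask (7/16) → |grid| = 7

7 voxels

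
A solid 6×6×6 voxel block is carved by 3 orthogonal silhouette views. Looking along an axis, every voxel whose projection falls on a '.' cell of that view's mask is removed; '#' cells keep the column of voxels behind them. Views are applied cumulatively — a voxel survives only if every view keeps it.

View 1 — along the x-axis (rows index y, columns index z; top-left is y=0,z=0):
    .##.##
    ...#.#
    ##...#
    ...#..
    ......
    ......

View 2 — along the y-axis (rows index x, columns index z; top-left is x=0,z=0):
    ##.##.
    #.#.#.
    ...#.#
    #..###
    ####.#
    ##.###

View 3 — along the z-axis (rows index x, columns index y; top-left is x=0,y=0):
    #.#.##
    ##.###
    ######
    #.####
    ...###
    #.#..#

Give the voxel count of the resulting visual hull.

before carving: 216 voxels (6×6×6)
step 1: project along x, AND mask (10/36) → |grid| = 60
step 2: project along y, AND mask (23/36) → |grid| = 39
step 3: project along z, AND mask (26/36) → |grid| = 23

23 voxels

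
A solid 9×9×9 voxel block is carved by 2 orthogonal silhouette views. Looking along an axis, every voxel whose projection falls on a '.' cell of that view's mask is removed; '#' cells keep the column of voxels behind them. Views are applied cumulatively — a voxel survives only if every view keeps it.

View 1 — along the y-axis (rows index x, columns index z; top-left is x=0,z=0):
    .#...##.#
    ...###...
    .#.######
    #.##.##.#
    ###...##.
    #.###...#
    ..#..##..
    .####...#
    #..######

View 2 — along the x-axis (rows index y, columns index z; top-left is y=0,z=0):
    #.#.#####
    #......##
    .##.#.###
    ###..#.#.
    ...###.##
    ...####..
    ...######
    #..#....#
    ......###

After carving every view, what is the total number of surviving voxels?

start: 9×9×9 = 729 voxels
carve view 1 (along y, XZ-mask fill 45/81): 405 voxels remain
carve view 2 (along x, YZ-mask fill 42/81): 211 voxels remain

remaining voxels: 211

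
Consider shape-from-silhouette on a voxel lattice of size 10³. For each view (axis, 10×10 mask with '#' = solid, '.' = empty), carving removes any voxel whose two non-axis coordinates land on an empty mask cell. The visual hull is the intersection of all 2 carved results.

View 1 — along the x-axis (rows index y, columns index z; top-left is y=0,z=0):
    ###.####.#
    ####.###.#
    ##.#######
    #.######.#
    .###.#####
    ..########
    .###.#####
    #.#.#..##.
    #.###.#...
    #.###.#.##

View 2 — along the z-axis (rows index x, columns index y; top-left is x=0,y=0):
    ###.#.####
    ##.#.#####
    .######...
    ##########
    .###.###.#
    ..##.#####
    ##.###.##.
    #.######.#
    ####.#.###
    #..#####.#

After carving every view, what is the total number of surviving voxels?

voxel count = 562

full grid |V| = 1000
[1] x-view keeps 74 columns → grid now 740
[2] z-view keeps 76 columns → grid now 562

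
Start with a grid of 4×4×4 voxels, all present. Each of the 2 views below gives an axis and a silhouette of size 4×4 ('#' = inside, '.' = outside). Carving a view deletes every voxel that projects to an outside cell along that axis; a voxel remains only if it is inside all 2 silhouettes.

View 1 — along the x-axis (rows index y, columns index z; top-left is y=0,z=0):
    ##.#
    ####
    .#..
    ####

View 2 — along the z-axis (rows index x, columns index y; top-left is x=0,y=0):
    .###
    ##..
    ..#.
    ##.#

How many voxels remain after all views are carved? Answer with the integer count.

remaining voxels: 28

start: 4×4×4 = 64 voxels
V1 x: intersect with YZ mask (12 set) -- 48 left
V2 z: intersect with XY mask (9 set) -- 28 left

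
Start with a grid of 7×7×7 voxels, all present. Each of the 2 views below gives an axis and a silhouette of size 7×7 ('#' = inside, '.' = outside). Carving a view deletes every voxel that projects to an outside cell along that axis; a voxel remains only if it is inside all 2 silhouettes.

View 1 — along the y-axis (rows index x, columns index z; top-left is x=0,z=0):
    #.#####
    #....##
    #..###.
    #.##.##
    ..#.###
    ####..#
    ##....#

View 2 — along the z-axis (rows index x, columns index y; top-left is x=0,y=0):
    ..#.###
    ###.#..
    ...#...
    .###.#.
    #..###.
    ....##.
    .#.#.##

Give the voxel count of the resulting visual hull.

full grid |V| = 343
  1. axis=1 (XZ plane), |mask|=30  ⇒  voxels=210
  2. axis=2 (XY plane), |mask|=23  ⇒  voxels=98

remaining voxels: 98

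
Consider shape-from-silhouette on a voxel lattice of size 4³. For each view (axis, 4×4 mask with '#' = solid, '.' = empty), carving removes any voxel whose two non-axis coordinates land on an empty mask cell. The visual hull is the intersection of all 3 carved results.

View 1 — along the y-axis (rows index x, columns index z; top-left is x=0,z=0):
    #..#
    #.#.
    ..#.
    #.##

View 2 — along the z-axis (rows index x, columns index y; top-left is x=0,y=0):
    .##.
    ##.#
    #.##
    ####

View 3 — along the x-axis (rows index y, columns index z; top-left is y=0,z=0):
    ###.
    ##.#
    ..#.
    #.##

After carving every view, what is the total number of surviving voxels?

full grid |V| = 64
V1 y: intersect with XZ mask (8 set) -- 32 left
V2 z: intersect with XY mask (12 set) -- 25 left
V3 x: intersect with YZ mask (10 set) -- 18 left

18 voxels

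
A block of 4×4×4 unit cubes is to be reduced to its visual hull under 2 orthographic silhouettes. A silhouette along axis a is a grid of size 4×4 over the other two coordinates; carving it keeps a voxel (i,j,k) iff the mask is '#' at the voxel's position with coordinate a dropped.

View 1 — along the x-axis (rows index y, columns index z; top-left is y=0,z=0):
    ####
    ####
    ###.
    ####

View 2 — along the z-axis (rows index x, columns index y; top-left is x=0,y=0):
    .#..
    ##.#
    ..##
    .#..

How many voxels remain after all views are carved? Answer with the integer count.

before carving: 64 voxels (4×4×4)
after view 1 [x-axis, 15 of 16 cells solid] → remaining = 60
after view 2 [z-axis, 7 of 16 cells solid] → remaining = 27

27 voxels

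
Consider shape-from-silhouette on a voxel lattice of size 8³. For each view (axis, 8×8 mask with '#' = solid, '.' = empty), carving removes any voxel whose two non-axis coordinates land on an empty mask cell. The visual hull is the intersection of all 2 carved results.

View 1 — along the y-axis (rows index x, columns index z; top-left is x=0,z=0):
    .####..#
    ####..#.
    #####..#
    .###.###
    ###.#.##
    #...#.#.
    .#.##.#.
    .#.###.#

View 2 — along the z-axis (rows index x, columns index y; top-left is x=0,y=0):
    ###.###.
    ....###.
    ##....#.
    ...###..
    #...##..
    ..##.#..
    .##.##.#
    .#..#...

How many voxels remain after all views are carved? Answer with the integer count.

138 voxels

initial block: 8^3 = 512
step 1: project along y, AND mask (40/64) → |grid| = 320
step 2: project along z, AND mask (28/64) → |grid| = 138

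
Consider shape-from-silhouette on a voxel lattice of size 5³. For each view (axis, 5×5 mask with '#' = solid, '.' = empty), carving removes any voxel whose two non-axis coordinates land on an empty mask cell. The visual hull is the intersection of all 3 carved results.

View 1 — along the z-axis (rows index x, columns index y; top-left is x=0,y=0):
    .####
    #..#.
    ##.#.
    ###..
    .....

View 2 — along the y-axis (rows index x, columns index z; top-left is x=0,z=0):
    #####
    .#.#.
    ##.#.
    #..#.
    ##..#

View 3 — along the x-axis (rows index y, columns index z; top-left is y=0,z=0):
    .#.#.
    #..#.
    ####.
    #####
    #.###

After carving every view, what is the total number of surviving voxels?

before carving: 125 voxels (5×5×5)
[1] z-view keeps 12 columns → grid now 60
[2] y-view keeps 15 columns → grid now 39
[3] x-view keeps 17 columns → grid now 31

|visual hull| = 31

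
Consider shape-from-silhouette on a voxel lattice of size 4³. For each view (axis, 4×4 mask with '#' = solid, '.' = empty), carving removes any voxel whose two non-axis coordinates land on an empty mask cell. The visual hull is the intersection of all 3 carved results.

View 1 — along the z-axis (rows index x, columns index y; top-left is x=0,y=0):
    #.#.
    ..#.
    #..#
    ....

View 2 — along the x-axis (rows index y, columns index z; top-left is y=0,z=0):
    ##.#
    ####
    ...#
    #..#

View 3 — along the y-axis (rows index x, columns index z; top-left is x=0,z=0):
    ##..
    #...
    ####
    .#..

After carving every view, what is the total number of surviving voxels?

remaining voxels: 7

full grid |V| = 64
V1 z: intersect with XY mask (5 set) -- 20 left
V2 x: intersect with YZ mask (10 set) -- 10 left
V3 y: intersect with XZ mask (8 set) -- 7 left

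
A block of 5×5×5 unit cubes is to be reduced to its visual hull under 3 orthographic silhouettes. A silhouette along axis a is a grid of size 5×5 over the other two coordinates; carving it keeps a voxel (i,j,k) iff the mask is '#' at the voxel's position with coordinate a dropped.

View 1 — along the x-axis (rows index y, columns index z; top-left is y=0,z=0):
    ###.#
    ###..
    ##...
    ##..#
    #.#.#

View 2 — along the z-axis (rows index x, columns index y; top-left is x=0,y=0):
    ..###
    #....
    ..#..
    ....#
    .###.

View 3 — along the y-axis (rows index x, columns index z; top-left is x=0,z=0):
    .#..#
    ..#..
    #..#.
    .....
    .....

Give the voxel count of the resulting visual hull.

initial block: 5^3 = 125
  1. axis=0 (YZ plane), |mask|=15  ⇒  voxels=75
  2. axis=2 (XY plane), |mask|=9  ⇒  voxels=25
  3. axis=1 (XZ plane), |mask|=5  ⇒  voxels=6

voxel count = 6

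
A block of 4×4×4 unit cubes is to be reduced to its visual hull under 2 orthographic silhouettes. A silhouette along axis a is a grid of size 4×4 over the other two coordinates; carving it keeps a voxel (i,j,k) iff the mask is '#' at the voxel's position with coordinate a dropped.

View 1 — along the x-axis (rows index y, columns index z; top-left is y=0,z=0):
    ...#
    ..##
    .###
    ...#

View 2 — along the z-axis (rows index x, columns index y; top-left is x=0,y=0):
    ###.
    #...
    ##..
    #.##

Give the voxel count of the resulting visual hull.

voxel count = 15

initial block: 4^3 = 64
step 1: project along x, AND mask (7/16) → |grid| = 28
step 2: project along z, AND mask (9/16) → |grid| = 15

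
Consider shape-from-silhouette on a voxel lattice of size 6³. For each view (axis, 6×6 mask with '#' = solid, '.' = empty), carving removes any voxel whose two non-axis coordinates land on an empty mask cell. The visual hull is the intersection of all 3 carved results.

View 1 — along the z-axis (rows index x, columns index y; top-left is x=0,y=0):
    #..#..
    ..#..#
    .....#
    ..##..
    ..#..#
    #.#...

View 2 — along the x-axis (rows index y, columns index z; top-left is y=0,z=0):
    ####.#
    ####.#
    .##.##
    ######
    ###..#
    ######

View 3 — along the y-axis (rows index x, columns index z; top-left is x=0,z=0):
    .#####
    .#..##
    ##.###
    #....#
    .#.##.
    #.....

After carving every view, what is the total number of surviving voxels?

remaining voxels: 29

initial block: 6^3 = 216
step 1: project along z, AND mask (11/36) → |grid| = 66
step 2: project along x, AND mask (30/36) → |grid| = 56
step 3: project along y, AND mask (19/36) → |grid| = 29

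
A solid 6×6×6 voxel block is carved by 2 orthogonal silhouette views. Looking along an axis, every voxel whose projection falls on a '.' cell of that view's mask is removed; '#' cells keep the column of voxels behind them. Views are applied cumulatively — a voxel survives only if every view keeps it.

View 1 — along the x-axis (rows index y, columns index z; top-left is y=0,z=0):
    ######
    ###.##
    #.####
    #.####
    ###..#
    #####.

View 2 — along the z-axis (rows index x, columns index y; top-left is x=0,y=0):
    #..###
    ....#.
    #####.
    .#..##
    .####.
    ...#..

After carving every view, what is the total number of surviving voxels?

voxel count = 87

full grid |V| = 216
carve view 1 (along x, YZ-mask fill 30/36): 180 voxels remain
carve view 2 (along z, XY-mask fill 18/36): 87 voxels remain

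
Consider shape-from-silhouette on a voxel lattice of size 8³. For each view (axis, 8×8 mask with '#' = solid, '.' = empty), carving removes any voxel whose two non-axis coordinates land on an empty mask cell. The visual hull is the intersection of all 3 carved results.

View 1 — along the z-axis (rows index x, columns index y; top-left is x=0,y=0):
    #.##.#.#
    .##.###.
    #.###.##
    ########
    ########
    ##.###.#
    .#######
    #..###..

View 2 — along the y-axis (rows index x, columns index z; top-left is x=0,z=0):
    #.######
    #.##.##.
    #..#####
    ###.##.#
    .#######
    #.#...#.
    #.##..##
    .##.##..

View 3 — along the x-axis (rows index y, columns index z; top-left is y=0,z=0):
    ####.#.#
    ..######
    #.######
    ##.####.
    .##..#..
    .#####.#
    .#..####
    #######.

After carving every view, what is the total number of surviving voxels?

initial block: 8^3 = 512
[1] z-view keeps 49 columns → grid now 392
[2] y-view keeps 43 columns → grid now 269
[3] x-view keeps 46 columns → grid now 192

|visual hull| = 192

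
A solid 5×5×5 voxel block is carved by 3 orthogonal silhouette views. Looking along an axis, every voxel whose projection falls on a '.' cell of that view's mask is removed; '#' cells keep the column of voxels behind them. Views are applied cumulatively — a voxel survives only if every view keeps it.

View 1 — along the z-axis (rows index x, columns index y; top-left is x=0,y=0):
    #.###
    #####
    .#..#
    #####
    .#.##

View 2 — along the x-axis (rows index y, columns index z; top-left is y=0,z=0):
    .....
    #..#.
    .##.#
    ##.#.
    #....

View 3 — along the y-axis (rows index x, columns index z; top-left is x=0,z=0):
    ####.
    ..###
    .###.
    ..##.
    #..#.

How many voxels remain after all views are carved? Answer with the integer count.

before carving: 125 voxels (5×5×5)
[1] z-view keeps 19 columns → grid now 95
[2] x-view keeps 9 columns → grid now 34
[3] y-view keeps 14 columns → grid now 19

voxel count = 19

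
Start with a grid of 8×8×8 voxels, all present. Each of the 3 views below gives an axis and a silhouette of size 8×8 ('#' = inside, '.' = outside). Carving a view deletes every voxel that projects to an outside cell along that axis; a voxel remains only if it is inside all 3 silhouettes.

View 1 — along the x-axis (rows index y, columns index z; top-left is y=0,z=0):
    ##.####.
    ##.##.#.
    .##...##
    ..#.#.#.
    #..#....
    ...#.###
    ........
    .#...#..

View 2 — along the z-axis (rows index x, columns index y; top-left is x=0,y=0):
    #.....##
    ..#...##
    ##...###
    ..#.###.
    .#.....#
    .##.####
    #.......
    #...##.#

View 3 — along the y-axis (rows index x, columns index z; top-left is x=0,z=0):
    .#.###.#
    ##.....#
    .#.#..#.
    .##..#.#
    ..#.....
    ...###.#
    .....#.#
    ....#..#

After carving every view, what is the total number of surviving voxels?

|visual hull| = 34

before carving: 512 voxels (8×8×8)
carve view 1 (along x, YZ-mask fill 26/64): 208 voxels remain
carve view 2 (along z, XY-mask fill 28/64): 85 voxels remain
carve view 3 (along y, XZ-mask fill 24/64): 34 voxels remain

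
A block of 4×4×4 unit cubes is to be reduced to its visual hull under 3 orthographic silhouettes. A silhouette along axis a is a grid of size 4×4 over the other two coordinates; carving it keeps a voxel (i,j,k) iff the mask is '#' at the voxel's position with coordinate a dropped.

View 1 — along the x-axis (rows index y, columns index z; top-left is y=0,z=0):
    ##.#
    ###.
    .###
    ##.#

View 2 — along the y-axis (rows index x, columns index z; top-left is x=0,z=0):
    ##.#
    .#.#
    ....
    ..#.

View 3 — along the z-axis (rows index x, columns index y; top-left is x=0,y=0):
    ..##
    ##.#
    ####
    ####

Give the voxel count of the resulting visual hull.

initial block: 4^3 = 64
carve view 1 (along x, YZ-mask fill 12/16): 48 voxels remain
carve view 2 (along y, XZ-mask fill 6/16): 19 voxels remain
carve view 3 (along z, XY-mask fill 13/16): 12 voxels remain

|visual hull| = 12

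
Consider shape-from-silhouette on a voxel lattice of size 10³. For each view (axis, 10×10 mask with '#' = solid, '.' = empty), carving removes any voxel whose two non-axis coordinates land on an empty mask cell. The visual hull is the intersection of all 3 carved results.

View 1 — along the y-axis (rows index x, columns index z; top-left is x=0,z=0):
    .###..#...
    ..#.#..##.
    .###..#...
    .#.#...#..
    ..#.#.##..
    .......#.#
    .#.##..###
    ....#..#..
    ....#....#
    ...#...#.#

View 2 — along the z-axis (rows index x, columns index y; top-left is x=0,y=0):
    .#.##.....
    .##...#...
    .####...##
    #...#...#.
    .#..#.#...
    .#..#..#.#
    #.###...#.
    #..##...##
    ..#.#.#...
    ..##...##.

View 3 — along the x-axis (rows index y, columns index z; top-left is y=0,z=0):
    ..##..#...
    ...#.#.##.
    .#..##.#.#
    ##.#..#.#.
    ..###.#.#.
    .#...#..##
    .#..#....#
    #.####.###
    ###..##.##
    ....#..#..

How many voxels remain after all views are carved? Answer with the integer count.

voxel count = 64

before carving: 1000 voxels (10×10×10)
carve view 1 (along y, XZ-mask fill 34/100): 340 voxels remain
carve view 2 (along z, XY-mask fill 39/100): 135 voxels remain
carve view 3 (along x, YZ-mask fill 46/100): 64 voxels remain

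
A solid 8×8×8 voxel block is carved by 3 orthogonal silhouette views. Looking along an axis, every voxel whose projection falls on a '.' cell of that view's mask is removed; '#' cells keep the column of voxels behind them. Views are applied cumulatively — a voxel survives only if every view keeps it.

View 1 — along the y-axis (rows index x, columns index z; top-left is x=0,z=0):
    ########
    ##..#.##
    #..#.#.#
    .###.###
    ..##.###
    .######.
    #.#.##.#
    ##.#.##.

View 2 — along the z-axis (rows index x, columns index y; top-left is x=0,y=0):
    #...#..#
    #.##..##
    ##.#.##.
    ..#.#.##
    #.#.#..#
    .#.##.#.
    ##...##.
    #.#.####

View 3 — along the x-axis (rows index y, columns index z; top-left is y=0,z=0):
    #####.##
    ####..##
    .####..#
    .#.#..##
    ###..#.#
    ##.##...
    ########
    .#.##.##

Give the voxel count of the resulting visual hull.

before carving: 512 voxels (8×8×8)
[1] y-view keeps 44 columns → grid now 352
[2] z-view keeps 35 columns → grid now 187
[3] x-view keeps 44 columns → grid now 132

voxel count = 132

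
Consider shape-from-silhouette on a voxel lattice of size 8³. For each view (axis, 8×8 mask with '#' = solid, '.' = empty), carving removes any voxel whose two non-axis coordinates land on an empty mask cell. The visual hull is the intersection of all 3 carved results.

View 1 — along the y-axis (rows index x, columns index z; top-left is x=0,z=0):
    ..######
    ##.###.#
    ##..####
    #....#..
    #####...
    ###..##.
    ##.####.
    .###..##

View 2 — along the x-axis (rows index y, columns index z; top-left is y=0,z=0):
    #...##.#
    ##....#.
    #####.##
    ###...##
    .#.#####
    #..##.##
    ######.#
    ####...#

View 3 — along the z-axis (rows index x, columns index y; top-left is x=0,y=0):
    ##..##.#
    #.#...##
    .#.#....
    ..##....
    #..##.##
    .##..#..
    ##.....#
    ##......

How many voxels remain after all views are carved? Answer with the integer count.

initial block: 8^3 = 512
  1. axis=1 (XZ plane), |mask|=41  ⇒  voxels=328
  2. axis=0 (YZ plane), |mask|=42  ⇒  voxels=215
  3. axis=2 (XY plane), |mask|=26  ⇒  voxels=82

|visual hull| = 82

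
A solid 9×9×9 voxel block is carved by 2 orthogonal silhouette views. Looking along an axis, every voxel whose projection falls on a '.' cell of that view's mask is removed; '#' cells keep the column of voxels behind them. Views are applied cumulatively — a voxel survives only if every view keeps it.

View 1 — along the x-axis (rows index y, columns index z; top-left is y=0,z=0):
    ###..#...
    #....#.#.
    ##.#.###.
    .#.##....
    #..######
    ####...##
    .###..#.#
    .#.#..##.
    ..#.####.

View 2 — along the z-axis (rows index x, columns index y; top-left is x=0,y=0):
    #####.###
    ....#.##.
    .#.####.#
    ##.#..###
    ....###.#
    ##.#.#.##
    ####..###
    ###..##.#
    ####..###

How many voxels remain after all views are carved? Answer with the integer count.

full grid |V| = 729
V1 x: intersect with YZ mask (43 set) -- 387 left
V2 z: intersect with XY mask (53 set) -- 243 left

|visual hull| = 243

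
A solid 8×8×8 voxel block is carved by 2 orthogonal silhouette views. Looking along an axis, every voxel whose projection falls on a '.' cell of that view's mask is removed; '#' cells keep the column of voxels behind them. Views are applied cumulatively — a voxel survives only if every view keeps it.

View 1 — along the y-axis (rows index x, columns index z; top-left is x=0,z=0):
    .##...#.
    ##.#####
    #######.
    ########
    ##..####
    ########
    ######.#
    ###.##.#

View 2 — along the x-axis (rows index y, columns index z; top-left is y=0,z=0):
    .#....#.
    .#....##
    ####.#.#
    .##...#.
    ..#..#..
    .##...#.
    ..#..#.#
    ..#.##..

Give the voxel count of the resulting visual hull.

165 voxels

start: 8×8×8 = 512 voxels
[1] y-view keeps 52 columns → grid now 416
[2] x-view keeps 25 columns → grid now 165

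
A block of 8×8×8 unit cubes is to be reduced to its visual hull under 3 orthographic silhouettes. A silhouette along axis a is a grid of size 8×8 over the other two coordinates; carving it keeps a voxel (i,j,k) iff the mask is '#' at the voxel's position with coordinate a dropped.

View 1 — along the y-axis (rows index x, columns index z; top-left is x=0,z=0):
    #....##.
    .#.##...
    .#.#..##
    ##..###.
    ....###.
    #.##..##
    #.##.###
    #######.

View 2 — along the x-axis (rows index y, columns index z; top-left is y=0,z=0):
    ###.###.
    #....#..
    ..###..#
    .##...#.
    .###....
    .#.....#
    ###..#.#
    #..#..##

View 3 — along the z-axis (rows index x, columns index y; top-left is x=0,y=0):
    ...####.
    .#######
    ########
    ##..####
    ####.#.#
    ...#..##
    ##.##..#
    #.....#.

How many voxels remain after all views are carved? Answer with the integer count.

full grid |V| = 512
V1 y: intersect with XZ mask (36 set) -- 288 left
V2 x: intersect with YZ mask (29 set) -- 126 left
V3 z: intersect with XY mask (41 set) -- 80 left

80 voxels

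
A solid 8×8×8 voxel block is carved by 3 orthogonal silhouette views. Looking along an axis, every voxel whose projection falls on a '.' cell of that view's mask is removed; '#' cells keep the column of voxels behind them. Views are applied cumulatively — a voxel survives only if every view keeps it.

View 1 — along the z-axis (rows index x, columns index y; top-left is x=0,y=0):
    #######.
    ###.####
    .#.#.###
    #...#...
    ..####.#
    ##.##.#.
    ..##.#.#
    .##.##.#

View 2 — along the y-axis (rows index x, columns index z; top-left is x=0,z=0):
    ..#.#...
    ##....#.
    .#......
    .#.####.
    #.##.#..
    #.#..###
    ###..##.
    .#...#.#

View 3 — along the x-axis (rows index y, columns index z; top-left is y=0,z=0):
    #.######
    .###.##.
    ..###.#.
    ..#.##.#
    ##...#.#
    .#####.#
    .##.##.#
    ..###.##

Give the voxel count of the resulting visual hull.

voxel count = 76

before carving: 512 voxels (8×8×8)
V1 z: intersect with XY mask (40 set) -- 320 left
V2 y: intersect with XZ mask (28 set) -- 130 left
V3 x: intersect with YZ mask (40 set) -- 76 left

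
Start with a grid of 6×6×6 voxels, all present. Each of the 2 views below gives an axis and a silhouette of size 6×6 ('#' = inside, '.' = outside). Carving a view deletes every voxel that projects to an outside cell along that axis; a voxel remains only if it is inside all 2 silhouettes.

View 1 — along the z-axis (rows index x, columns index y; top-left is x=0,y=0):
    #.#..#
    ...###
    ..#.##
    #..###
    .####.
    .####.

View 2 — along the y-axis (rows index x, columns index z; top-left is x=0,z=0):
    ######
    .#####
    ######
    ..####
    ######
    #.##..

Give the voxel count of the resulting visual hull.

before carving: 216 voxels (6×6×6)
[1] z-view keeps 21 columns → grid now 126
[2] y-view keeps 30 columns → grid now 103

remaining voxels: 103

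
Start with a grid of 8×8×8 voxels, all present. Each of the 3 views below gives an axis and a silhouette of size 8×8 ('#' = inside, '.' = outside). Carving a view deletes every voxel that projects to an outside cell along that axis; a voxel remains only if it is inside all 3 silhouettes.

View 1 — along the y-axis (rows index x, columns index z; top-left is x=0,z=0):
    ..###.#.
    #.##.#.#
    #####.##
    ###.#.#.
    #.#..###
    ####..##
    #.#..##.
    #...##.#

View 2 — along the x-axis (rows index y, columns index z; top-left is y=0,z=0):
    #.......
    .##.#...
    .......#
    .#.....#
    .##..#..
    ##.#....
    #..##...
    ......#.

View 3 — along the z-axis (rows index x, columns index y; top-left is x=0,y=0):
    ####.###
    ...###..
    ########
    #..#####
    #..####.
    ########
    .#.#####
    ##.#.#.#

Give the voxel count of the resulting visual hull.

remaining voxels: 66

before carving: 512 voxels (8×8×8)
step 1: project along y, AND mask (40/64) → |grid| = 320
step 2: project along x, AND mask (17/64) → |grid| = 83
step 3: project along z, AND mask (48/64) → |grid| = 66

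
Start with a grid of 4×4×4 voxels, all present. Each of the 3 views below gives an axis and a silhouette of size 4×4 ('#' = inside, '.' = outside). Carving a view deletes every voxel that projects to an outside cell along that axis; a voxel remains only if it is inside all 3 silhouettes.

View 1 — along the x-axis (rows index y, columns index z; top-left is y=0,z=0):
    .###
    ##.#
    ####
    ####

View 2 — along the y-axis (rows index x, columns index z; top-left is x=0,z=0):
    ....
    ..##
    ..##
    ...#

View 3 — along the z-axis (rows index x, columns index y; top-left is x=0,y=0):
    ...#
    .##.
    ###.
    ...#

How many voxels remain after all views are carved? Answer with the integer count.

|visual hull| = 9

before carving: 64 voxels (4×4×4)
  1. axis=0 (YZ plane), |mask|=14  ⇒  voxels=56
  2. axis=1 (XZ plane), |mask|=5  ⇒  voxels=18
  3. axis=2 (XY plane), |mask|=7  ⇒  voxels=9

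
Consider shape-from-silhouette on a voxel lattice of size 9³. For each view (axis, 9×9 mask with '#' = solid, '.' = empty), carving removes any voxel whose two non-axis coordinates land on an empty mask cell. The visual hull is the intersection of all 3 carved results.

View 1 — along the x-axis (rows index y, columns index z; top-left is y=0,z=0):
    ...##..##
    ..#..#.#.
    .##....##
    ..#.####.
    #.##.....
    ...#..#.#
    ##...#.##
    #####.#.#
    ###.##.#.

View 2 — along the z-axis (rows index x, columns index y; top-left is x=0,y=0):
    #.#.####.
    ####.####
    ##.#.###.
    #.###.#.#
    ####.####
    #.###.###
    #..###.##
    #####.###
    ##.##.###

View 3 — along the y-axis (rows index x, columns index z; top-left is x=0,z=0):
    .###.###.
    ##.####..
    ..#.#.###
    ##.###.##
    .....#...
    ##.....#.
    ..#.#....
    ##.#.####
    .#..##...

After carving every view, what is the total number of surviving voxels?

full grid |V| = 729
[1] x-view keeps 40 columns → grid now 360
[2] z-view keeps 62 columns → grid now 286
[3] y-view keeps 40 columns → grid now 139

|visual hull| = 139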